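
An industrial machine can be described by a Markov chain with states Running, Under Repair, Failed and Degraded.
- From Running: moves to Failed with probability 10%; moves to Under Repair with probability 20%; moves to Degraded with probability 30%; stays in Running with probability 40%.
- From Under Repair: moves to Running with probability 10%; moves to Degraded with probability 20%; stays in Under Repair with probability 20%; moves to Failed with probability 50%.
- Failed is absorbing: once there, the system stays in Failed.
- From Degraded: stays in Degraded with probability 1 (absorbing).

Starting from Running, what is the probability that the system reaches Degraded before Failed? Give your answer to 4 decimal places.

Let h(s) be the probability of absorption at Degraded starting from transient state s. Then h(Degraded) = 1 and h(Failed) = 0. By first-step analysis:
h(Running) = 0.4·h(Running) + 0.2·h(Under Repair) + 0.1·0 + 0.3·1
h(Under Repair) = 0.1·h(Running) + 0.2·h(Under Repair) + 0.5·0 + 0.2·1
Solving: h(Running) = 0.6087, h(Under Repair) = 0.3261.
Starting from Running, the probability is 0.6087.

0.6087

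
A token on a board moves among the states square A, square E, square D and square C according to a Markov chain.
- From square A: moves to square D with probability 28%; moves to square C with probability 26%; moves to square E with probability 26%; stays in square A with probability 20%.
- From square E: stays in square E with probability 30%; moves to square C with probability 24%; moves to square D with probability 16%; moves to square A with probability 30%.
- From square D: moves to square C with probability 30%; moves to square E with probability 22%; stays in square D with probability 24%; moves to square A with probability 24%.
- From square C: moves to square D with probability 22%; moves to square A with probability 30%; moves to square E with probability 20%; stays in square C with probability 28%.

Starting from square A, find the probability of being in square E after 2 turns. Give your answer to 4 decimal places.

0.2436

Propagate the distribution vector 2 turns from square A.
After 0 turns: (1.0000, 0.0000, 0.0000, 0.0000)
After 1 turn: (0.2000, 0.2600, 0.2800, 0.2600)
After 2 turns: (0.2632, 0.2436, 0.2220, 0.2712)
P(in square E after 2 turns) = 0.2436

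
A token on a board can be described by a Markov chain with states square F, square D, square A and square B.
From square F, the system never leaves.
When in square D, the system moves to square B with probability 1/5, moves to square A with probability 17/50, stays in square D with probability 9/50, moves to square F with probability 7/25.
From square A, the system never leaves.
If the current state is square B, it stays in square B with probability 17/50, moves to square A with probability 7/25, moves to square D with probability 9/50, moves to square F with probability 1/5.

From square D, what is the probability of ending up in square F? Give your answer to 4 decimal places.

0.4450

Let h(s) be the probability of absorption at square F starting from transient state s. Then h(square F) = 1 and h(square A) = 0. By first-step analysis:
h(square D) = 0.28·1 + 0.18·h(square D) + 0.34·0 + 0.2·h(square B)
h(square B) = 0.2·1 + 0.18·h(square D) + 0.28·0 + 0.34·h(square B)
Solving: h(square D) = 0.4450, h(square B) = 0.4244.
Starting from square D, the probability is 0.4450.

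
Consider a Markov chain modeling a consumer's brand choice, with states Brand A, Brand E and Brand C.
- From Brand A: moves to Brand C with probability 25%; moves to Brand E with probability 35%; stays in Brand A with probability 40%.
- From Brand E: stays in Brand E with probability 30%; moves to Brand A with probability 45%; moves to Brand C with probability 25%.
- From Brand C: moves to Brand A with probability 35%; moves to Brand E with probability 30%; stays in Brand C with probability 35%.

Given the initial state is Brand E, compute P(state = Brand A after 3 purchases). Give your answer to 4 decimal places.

Propagate the distribution vector 3 purchases from Brand E.
After 0 purchases: (0.0000, 1.0000, 0.0000)
After 1 purchase: (0.4500, 0.3000, 0.2500)
After 2 purchases: (0.4025, 0.3225, 0.2750)
After 3 purchases: (0.4024, 0.3201, 0.2775)
P(in Brand A after 3 purchases) = 0.4024

0.4024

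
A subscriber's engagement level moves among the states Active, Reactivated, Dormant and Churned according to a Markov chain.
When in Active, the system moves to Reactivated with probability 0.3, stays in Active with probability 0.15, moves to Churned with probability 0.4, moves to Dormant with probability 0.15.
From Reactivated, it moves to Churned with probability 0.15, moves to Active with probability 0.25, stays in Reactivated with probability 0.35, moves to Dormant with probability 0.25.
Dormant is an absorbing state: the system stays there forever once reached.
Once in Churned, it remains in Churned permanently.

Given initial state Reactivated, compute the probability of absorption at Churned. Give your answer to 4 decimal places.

Let h(s) be the probability of absorption at Churned starting from transient state s. Then h(Churned) = 1 and h(Dormant) = 0. By first-step analysis:
h(Active) = 0.15·h(Active) + 0.3·h(Reactivated) + 0.15·0 + 0.4·1
h(Reactivated) = 0.25·h(Active) + 0.35·h(Reactivated) + 0.25·0 + 0.15·1
Solving: h(Active) = 0.6387, h(Reactivated) = 0.4764.
Starting from Reactivated, the probability is 0.4764.

0.4764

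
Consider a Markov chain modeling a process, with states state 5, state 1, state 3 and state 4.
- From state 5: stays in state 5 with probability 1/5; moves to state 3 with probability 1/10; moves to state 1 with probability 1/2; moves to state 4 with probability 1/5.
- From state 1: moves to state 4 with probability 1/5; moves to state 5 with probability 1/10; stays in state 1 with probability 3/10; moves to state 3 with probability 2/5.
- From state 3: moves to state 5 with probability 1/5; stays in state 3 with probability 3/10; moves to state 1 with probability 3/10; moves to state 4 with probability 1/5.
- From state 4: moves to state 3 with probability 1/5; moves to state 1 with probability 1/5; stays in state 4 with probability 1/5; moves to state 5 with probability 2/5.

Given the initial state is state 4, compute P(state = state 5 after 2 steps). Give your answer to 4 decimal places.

Propagate the distribution vector 2 steps from state 4.
After 0 steps: (0.0000, 0.0000, 0.0000, 1.0000)
After 1 step: (0.4000, 0.2000, 0.2000, 0.2000)
After 2 steps: (0.2200, 0.3600, 0.2200, 0.2000)
P(in state 5 after 2 steps) = 0.2200

0.2200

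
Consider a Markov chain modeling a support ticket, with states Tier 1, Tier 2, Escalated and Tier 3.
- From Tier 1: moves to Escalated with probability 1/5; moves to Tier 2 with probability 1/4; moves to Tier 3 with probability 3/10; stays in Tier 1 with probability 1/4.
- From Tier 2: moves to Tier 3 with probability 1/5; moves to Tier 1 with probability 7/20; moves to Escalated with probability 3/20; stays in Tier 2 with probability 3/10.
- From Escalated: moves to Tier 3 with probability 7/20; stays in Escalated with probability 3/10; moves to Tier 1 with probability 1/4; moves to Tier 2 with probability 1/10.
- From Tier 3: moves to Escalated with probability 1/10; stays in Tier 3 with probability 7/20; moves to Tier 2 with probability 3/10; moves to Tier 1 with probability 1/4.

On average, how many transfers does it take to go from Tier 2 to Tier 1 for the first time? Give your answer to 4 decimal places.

3.2517

Let t(s) be the expected number of transfers to first reach Tier 1 from state s, with t(Tier 1) = 0. Conditioning on the first transfer:
t(Tier 2) = 1 + 0.3·t(Tier 2) + 0.15·t(Escalated) + 0.2·t(Tier 3)
t(Escalated) = 1 + 0.1·t(Tier 2) + 0.3·t(Escalated) + 0.35·t(Tier 3)
t(Tier 3) = 1 + 0.3·t(Tier 2) + 0.1·t(Escalated) + 0.35·t(Tier 3)
Solving: t(Tier 2) = 3.2517, t(Escalated) = 3.6971, t(Tier 3) = 3.6080.
Expected transfers from Tier 2 to Tier 1: 3.2517.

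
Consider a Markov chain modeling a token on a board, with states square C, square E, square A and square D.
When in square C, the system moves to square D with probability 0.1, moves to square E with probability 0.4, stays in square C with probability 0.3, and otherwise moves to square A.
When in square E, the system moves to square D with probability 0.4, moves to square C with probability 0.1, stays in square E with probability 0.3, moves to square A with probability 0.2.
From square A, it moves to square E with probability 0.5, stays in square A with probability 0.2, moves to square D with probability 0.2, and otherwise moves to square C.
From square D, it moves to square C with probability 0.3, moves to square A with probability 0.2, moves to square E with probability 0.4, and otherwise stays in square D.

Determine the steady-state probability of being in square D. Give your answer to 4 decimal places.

Let the stationary distribution be π with π = πP and π_1 + π_2 + π_3 + π_4 = 1.
π_1 = 0.3·π_1 + 0.1·π_2 + 0.1·π_3 + 0.3·π_4
π_2 = 0.4·π_1 + 0.3·π_2 + 0.5·π_3 + 0.4·π_4
π_3 = 0.2·π_1 + 0.2·π_2 + 0.2·π_3 + 0.2·π_4
Solving with the normalization constraint gives π = (0.1836, 0.3818, 0.2000, 0.2345).
So the stationary probability of square D is 0.2345.

0.2345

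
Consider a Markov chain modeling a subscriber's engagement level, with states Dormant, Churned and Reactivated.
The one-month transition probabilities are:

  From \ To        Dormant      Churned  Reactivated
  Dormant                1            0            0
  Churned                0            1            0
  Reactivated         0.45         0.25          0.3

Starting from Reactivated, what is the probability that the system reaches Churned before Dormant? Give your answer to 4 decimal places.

0.3571

Let h(s) be the probability of absorption at Churned starting from transient state s. Then h(Churned) = 1 and h(Dormant) = 0. By first-step analysis:
h(Reactivated) = 0.45·0 + 0.25·1 + 0.3·h(Reactivated)
Solving: h(Reactivated) = 0.3571.
Starting from Reactivated, the probability is 0.3571.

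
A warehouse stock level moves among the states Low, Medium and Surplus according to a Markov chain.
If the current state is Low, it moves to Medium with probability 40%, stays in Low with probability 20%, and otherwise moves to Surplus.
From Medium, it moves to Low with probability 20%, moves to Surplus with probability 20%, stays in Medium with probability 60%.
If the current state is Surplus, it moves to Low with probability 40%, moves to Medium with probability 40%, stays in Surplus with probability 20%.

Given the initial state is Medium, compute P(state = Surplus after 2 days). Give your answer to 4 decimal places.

Sum over the intermediate state after 1 day:
P = P(Medium→Low)·P(Low→Surplus) + P(Medium→Medium)·P(Medium→Surplus) + P(Medium→Surplus)·P(Surplus→Surplus)
  = 0.2×0.4 + 0.6×0.2 + 0.2×0.2
  = 0.0800 + 0.1200 + 0.0400 = 0.2400

0.2400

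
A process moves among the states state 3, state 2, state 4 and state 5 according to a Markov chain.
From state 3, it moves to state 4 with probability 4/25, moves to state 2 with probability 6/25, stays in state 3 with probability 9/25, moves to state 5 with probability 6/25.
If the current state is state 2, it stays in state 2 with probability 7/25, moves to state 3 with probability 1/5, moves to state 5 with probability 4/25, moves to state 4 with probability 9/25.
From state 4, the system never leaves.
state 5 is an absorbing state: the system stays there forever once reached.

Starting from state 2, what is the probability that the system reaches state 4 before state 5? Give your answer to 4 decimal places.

Let h(s) be the probability of absorption at state 4 starting from transient state s. Then h(state 4) = 1 and h(state 5) = 0. By first-step analysis:
h(state 3) = 0.36·h(state 3) + 0.24·h(state 2) + 0.16·1 + 0.24·0
h(state 2) = 0.2·h(state 3) + 0.28·h(state 2) + 0.36·1 + 0.16·0
Solving: h(state 3) = 0.4884, h(state 2) = 0.6357.
Starting from state 2, the probability is 0.6357.

0.6357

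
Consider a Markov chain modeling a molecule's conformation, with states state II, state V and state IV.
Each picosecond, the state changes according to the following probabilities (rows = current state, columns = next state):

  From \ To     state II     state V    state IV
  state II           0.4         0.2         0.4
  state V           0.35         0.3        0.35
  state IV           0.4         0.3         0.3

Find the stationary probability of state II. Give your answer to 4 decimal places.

0.3869

Let the stationary distribution be π with π = πP and π_1 + π_2 + π_3 = 1.
π_1 = 0.4·π_1 + 0.35·π_2 + 0.4·π_3
π_2 = 0.2·π_1 + 0.3·π_2 + 0.3·π_3
Solving with the normalization constraint gives π = (0.3869, 0.2613, 0.3518).
So the stationary probability of state II is 0.3869.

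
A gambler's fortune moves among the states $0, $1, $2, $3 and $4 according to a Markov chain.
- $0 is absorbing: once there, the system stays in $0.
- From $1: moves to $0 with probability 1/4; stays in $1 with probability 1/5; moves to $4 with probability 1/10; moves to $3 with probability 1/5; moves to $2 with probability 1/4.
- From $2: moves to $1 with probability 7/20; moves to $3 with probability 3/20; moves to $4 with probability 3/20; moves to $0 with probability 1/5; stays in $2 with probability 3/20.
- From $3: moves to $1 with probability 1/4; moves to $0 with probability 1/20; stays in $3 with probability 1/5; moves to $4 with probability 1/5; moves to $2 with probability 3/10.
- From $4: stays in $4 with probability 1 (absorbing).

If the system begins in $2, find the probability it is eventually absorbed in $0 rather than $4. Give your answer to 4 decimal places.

Let h(s) be the probability of absorption at $0 starting from transient state s. Then h($0) = 1 and h($4) = 0. By first-step analysis:
h($1) = 0.25·1 + 0.2·h($1) + 0.25·h($2) + 0.2·h($3) + 0.1·0
h($2) = 0.2·1 + 0.35·h($1) + 0.15·h($2) + 0.15·h($3) + 0.15·0
h($3) = 0.05·1 + 0.25·h($1) + 0.3·h($2) + 0.2·h($3) + 0.2·0
Solving: h($1) = 0.6056, h($2) = 0.5666, h($3) = 0.4642.
Starting from $2, the probability is 0.5666.

0.5666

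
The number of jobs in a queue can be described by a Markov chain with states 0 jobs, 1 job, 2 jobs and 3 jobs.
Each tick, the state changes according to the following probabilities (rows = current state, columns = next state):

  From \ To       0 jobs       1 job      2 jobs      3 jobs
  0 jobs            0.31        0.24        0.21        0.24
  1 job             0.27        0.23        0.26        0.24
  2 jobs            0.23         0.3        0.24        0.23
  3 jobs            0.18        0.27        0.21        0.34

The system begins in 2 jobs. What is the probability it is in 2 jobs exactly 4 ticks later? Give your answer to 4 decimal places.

Propagate the distribution vector 4 ticks from 2 jobs.
After 0 ticks: (0.0000, 0.0000, 1.0000, 0.0000)
After 1 tick: (0.2300, 0.3000, 0.2400, 0.2300)
After 2 ticks: (0.2489, 0.2583, 0.2322, 0.2606)
After 3 ticks: (0.2472, 0.2592, 0.2299, 0.2637)
After 4 ticks: (0.2470, 0.2591, 0.2299, 0.2641)
P(in 2 jobs after 4 ticks) = 0.2299

0.2299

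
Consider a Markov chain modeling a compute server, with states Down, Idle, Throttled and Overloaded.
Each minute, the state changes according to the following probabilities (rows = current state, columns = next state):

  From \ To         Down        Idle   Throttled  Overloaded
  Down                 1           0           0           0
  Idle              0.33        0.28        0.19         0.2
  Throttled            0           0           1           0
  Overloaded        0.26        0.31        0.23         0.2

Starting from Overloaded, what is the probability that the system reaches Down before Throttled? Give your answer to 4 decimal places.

0.5632

Let h(s) be the probability of absorption at Down starting from transient state s. Then h(Down) = 1 and h(Throttled) = 0. By first-step analysis:
h(Idle) = 0.33·1 + 0.28·h(Idle) + 0.19·0 + 0.2·h(Overloaded)
h(Overloaded) = 0.26·1 + 0.31·h(Idle) + 0.23·0 + 0.2·h(Overloaded)
Solving: h(Idle) = 0.6148, h(Overloaded) = 0.5632.
Starting from Overloaded, the probability is 0.5632.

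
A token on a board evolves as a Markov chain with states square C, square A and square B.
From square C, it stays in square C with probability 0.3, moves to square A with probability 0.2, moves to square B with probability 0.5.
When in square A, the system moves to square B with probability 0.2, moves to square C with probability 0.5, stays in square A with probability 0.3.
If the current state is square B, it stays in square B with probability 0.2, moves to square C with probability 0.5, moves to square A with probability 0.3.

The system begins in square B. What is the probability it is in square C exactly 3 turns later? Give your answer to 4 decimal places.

0.4200

Propagate the distribution vector 3 turns from square B.
After 0 turns: (0.0000, 0.0000, 1.0000)
After 1 turn: (0.5000, 0.3000, 0.2000)
After 2 turns: (0.4000, 0.2500, 0.3500)
After 3 turns: (0.4200, 0.2600, 0.3200)
P(in square C after 3 turns) = 0.4200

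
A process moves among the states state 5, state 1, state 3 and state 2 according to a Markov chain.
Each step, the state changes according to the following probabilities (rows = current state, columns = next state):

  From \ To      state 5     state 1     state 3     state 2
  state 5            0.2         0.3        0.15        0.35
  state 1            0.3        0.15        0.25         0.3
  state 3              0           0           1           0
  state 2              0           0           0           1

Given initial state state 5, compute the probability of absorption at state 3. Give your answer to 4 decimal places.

0.3432

Let h(s) be the probability of absorption at state 3 starting from transient state s. Then h(state 3) = 1 and h(state 2) = 0. By first-step analysis:
h(state 5) = 0.2·h(state 5) + 0.3·h(state 1) + 0.15·1 + 0.35·0
h(state 1) = 0.3·h(state 5) + 0.15·h(state 1) + 0.25·1 + 0.3·0
Solving: h(state 5) = 0.3432, h(state 1) = 0.4153.
Starting from state 5, the probability is 0.3432.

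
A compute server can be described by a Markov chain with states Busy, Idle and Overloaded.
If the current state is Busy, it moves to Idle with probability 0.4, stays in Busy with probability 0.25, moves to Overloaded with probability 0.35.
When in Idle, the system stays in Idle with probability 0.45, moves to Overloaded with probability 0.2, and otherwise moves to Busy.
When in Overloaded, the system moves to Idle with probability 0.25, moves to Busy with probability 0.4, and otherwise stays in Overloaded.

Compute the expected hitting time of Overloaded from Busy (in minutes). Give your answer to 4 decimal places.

Let t(s) be the expected number of minutes to first reach Overloaded from state s, with t(Overloaded) = 0. Conditioning on the first minute:
t(Busy) = 1 + 0.25·t(Busy) + 0.4·t(Idle)
t(Idle) = 1 + 0.35·t(Busy) + 0.45·t(Idle)
Solving: t(Busy) = 3.4862, t(Idle) = 4.0367.
Expected minutes from Busy to Overloaded: 3.4862.

3.4862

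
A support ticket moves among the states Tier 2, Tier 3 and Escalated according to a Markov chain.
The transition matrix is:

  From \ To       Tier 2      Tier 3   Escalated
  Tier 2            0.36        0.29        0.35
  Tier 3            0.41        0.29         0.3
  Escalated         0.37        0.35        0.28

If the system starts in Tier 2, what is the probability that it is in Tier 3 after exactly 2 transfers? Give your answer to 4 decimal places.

0.3110

Sum over the intermediate state after 1 transfer:
P = P(Tier 2→Tier 2)·P(Tier 2→Tier 3) + P(Tier 2→Tier 3)·P(Tier 3→Tier 3) + P(Tier 2→Escalated)·P(Escalated→Tier 3)
  = 0.36×0.29 + 0.29×0.29 + 0.35×0.35
  = 0.1044 + 0.0841 + 0.1225 = 0.3110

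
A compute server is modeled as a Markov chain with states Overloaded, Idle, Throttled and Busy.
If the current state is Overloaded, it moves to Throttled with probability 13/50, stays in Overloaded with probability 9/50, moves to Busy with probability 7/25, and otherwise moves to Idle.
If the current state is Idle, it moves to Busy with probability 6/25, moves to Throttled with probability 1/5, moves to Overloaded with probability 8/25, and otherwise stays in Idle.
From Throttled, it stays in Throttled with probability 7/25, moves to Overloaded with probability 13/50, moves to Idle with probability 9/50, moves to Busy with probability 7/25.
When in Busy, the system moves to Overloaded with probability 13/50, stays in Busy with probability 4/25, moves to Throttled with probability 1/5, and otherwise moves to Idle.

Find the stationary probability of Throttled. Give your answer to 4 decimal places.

Let the stationary distribution be π with π = πP and π_1 + π_2 + π_3 + π_4 = 1.
π_1 = 0.18·π_1 + 0.32·π_2 + 0.26·π_3 + 0.26·π_4
π_2 = 0.28·π_1 + 0.24·π_2 + 0.18·π_3 + 0.38·π_4
π_3 = 0.26·π_1 + 0.2·π_2 + 0.28·π_3 + 0.2·π_4
Solving with the normalization constraint gives π = (0.2557, 0.2698, 0.2341, 0.2404).
So the stationary probability of Throttled is 0.2341.

0.2341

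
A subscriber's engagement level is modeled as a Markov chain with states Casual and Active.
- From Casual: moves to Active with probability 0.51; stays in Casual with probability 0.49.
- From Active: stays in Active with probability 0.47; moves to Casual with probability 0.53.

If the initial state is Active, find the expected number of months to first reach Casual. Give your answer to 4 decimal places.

1.8868

Let t(s) be the expected number of months to first reach Casual from state s, with t(Casual) = 0. Conditioning on the first month:
t(Active) = 1 + 0.47·t(Active)
Solving: t(Active) = 1.8868.
Expected months from Active to Casual: 1.8868.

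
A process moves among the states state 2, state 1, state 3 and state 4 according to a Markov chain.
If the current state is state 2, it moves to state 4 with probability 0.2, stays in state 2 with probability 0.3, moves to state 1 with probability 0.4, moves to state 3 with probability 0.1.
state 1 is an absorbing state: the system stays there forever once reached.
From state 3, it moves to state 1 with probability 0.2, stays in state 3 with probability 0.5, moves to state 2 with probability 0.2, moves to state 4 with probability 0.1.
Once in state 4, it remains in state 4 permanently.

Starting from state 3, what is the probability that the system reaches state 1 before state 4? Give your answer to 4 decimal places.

0.6667

Let h(s) be the probability of absorption at state 1 starting from transient state s. Then h(state 1) = 1 and h(state 4) = 0. By first-step analysis:
h(state 2) = 0.3·h(state 2) + 0.4·1 + 0.1·h(state 3) + 0.2·0
h(state 3) = 0.2·h(state 2) + 0.2·1 + 0.5·h(state 3) + 0.1·0
Solving: h(state 2) = 0.6667, h(state 3) = 0.6667.
Starting from state 3, the probability is 0.6667.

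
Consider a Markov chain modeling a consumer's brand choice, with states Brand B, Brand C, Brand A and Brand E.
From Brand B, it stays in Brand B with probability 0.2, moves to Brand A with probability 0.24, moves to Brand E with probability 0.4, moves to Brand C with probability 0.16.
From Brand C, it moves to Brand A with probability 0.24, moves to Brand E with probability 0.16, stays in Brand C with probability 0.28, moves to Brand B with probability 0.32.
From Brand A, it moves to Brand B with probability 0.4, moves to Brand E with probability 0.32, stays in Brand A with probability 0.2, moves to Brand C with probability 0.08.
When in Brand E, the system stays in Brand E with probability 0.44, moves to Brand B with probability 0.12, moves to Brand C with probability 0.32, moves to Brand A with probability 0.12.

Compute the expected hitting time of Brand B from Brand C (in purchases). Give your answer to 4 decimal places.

3.5377

Let t(s) be the expected number of purchases to first reach Brand B from state s, with t(Brand B) = 0. Conditioning on the first purchase:
t(Brand C) = 1 + 0.28·t(Brand C) + 0.24·t(Brand A) + 0.16·t(Brand E)
t(Brand A) = 1 + 0.08·t(Brand C) + 0.2·t(Brand A) + 0.32·t(Brand E)
t(Brand E) = 1 + 0.32·t(Brand C) + 0.12·t(Brand A) + 0.44·t(Brand E)
Solving: t(Brand C) = 3.5377, t(Brand A) = 3.4198, t(Brand E) = 4.5401.
Expected purchases from Brand C to Brand B: 3.5377.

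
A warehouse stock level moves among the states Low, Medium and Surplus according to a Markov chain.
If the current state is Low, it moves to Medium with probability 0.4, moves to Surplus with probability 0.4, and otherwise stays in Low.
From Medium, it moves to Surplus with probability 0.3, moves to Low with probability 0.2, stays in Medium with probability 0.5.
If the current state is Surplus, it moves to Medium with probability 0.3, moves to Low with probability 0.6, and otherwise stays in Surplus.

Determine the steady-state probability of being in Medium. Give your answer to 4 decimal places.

Let the stationary distribution be π with π = πP and π_1 + π_2 + π_3 = 1.
π_1 = 0.2·π_1 + 0.2·π_2 + 0.6·π_3
π_2 = 0.4·π_1 + 0.5·π_2 + 0.3·π_3
Solving with the normalization constraint gives π = (0.3103, 0.4138, 0.2759).
So the stationary probability of Medium is 0.4138.

0.4138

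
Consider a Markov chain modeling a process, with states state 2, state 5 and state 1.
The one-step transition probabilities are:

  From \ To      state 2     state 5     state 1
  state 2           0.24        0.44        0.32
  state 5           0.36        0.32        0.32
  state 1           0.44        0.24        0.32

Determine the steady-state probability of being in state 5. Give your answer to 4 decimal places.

Let the stationary distribution be π with π = πP and π_1 + π_2 + π_3 = 1.
π_1 = 0.24·π_1 + 0.36·π_2 + 0.44·π_3
π_2 = 0.44·π_1 + 0.32·π_2 + 0.24·π_3
Solving with the normalization constraint gives π = (0.3443, 0.3357, 0.3200).
So the stationary probability of state 5 is 0.3357.

0.3357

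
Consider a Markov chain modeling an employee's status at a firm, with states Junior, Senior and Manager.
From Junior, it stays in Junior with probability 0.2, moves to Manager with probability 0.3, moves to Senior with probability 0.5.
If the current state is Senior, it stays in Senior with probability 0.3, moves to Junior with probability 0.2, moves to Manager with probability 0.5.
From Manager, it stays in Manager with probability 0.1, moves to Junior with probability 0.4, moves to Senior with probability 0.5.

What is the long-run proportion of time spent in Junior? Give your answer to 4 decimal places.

Let the stationary distribution be π with π = πP and π_1 + π_2 + π_3 = 1.
π_1 = 0.2·π_1 + 0.2·π_2 + 0.4·π_3
π_2 = 0.5·π_1 + 0.3·π_2 + 0.5·π_3
Solving with the normalization constraint gives π = (0.2639, 0.4167, 0.3194).
So the stationary probability of Junior is 0.2639.

0.2639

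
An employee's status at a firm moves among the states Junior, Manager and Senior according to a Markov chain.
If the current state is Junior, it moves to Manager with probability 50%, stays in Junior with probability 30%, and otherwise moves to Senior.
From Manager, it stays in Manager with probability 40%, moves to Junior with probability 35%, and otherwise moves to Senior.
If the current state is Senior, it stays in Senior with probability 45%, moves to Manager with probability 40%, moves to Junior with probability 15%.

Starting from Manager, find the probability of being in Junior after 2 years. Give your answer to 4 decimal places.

0.2825

Sum over the intermediate state after 1 year:
P = P(Manager→Junior)·P(Junior→Junior) + P(Manager→Manager)·P(Manager→Junior) + P(Manager→Senior)·P(Senior→Junior)
  = 0.35×0.3 + 0.4×0.35 + 0.25×0.15
  = 0.1050 + 0.1400 + 0.0375 = 0.2825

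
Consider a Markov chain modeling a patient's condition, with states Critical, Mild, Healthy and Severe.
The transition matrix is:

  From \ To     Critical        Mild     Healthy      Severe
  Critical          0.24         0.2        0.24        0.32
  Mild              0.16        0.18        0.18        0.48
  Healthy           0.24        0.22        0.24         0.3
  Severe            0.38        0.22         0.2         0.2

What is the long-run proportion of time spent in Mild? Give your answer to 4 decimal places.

0.2064

Let the stationary distribution be π with π = πP and π_1 + π_2 + π_3 + π_4 = 1.
π_1 = 0.24·π_1 + 0.16·π_2 + 0.24·π_3 + 0.38·π_4
π_2 = 0.2·π_1 + 0.18·π_2 + 0.22·π_3 + 0.22·π_4
π_3 = 0.24·π_1 + 0.18·π_2 + 0.24·π_3 + 0.2·π_4
Solving with the normalization constraint gives π = (0.2671, 0.2064, 0.2152, 0.3114).
So the stationary probability of Mild is 0.2064.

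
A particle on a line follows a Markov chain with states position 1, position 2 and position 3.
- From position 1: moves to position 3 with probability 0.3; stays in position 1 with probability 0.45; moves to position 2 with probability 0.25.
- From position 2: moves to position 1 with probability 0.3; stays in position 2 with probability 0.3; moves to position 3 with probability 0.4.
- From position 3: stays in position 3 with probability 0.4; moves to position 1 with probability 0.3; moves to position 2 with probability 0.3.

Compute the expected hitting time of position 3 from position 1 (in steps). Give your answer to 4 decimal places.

Let t(s) be the expected number of steps to first reach position 3 from state s, with t(position 3) = 0. Conditioning on the first step:
t(position 1) = 1 + 0.45·t(position 1) + 0.25·t(position 2)
t(position 2) = 1 + 0.3·t(position 1) + 0.3·t(position 2)
Solving: t(position 1) = 3.0645, t(position 2) = 2.7419.
Expected steps from position 1 to position 3: 3.0645.

3.0645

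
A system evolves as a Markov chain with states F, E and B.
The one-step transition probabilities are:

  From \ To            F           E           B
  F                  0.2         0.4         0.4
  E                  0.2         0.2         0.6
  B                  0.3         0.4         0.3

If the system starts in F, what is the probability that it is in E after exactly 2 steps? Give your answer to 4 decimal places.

Sum over the intermediate state after 1 step:
P = P(F→F)·P(F→E) + P(F→E)·P(E→E) + P(F→B)·P(B→E)
  = 0.2×0.4 + 0.4×0.2 + 0.4×0.4
  = 0.0800 + 0.0800 + 0.1600 = 0.3200

0.3200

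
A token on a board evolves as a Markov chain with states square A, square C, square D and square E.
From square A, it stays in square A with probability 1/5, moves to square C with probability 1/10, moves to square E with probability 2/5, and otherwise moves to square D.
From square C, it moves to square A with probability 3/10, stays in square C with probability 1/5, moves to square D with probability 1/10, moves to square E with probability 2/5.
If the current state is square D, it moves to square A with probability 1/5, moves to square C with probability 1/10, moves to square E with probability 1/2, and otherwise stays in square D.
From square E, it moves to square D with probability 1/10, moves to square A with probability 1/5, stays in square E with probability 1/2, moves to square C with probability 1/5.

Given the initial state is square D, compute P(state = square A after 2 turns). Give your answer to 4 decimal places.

0.2100

Propagate the distribution vector 2 turns from square D.
After 0 turns: (0.0000, 0.0000, 1.0000, 0.0000)
After 1 turn: (0.2000, 0.1000, 0.2000, 0.5000)
After 2 turns: (0.2100, 0.1600, 0.1600, 0.4700)
P(in square A after 2 turns) = 0.2100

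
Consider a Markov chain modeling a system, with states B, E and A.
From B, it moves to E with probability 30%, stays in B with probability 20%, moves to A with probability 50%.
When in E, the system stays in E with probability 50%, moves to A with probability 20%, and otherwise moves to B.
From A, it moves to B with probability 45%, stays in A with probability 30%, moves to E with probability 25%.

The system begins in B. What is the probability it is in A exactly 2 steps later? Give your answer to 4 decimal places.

0.3100

Sum over the intermediate state after 1 step:
P = P(B→B)·P(B→A) + P(B→E)·P(E→A) + P(B→A)·P(A→A)
  = 0.2×0.5 + 0.3×0.2 + 0.5×0.3
  = 0.1000 + 0.0600 + 0.1500 = 0.3100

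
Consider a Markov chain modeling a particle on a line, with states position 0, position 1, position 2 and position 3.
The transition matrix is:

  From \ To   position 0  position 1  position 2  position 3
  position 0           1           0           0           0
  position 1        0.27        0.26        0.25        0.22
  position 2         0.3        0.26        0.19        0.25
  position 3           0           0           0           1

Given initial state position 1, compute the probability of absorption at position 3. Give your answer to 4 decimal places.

Let h(s) be the probability of absorption at position 3 starting from transient state s. Then h(position 3) = 1 and h(position 0) = 0. By first-step analysis:
h(position 1) = 0.27·0 + 0.26·h(position 1) + 0.25·h(position 2) + 0.22·1
h(position 2) = 0.3·0 + 0.26·h(position 1) + 0.19·h(position 2) + 0.25·1
Solving: h(position 1) = 0.4504, h(position 2) = 0.4532.
Starting from position 1, the probability is 0.4504.

0.4504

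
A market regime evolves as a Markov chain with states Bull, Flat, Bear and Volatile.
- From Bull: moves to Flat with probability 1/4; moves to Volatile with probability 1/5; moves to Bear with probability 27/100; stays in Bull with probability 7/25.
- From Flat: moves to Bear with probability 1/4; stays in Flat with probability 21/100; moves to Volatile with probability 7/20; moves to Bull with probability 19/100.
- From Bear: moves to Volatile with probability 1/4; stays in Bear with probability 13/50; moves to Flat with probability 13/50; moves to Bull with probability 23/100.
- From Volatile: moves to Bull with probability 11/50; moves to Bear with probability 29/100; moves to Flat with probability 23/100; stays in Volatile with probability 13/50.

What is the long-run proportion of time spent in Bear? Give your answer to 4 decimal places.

0.2679

Let the stationary distribution be π with π = πP and π_1 + π_2 + π_3 + π_4 = 1.
π_1 = 0.28·π_1 + 0.19·π_2 + 0.23·π_3 + 0.22·π_4
π_2 = 0.25·π_1 + 0.21·π_2 + 0.26·π_3 + 0.23·π_4
π_3 = 0.27·π_1 + 0.25·π_2 + 0.26·π_3 + 0.29·π_4
Solving with the normalization constraint gives π = (0.2293, 0.2379, 0.2679, 0.2650).
So the stationary probability of Bear is 0.2679.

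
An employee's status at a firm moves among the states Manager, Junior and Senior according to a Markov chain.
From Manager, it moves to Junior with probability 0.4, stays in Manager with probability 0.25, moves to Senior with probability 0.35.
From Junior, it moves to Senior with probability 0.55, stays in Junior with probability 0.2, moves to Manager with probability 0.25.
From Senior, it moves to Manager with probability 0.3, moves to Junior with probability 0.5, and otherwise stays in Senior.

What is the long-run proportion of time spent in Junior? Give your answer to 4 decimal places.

0.3640

Let the stationary distribution be π with π = πP and π_1 + π_2 + π_3 = 1.
π_1 = 0.25·π_1 + 0.25·π_2 + 0.3·π_3
π_2 = 0.4·π_1 + 0.2·π_2 + 0.5·π_3
Solving with the normalization constraint gives π = (0.2684, 0.3640, 0.3676).
So the stationary probability of Junior is 0.3640.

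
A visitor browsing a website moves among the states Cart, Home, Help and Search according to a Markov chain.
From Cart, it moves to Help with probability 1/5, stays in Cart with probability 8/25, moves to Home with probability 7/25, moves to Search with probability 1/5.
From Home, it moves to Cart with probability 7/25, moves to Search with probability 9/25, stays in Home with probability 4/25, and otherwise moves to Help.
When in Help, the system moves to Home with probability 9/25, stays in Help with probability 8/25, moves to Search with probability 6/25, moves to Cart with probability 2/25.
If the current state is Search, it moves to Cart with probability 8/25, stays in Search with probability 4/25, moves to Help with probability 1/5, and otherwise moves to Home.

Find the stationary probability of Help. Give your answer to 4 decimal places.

Let the stationary distribution be π with π = πP and π_1 + π_2 + π_3 + π_4 = 1.
π_1 = 0.32·π_1 + 0.28·π_2 + 0.08·π_3 + 0.32·π_4
π_2 = 0.28·π_1 + 0.16·π_2 + 0.36·π_3 + 0.32·π_4
π_3 = 0.2·π_1 + 0.2·π_2 + 0.32·π_3 + 0.2·π_4
Solving with the normalization constraint gives π = (0.2545, 0.2749, 0.2273, 0.2433).
So the stationary probability of Help is 0.2273.

0.2273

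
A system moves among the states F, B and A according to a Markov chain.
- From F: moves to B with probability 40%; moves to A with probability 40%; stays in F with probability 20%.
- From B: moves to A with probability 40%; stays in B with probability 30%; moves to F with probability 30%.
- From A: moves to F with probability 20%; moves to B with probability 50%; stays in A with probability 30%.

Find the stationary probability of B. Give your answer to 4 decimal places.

0.3967

Let the stationary distribution be π with π = πP and π_1 + π_2 + π_3 = 1.
π_1 = 0.2·π_1 + 0.3·π_2 + 0.2·π_3
π_2 = 0.4·π_1 + 0.3·π_2 + 0.5·π_3
Solving with the normalization constraint gives π = (0.2397, 0.3967, 0.3636).
So the stationary probability of B is 0.3967.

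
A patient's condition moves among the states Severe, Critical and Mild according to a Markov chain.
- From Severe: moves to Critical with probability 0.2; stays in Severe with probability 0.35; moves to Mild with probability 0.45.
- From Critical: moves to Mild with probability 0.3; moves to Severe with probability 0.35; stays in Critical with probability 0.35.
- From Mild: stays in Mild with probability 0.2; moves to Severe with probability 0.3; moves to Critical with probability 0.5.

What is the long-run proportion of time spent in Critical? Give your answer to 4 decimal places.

0.3476

Let the stationary distribution be π with π = πP and π_1 + π_2 + π_3 = 1.
π_1 = 0.35·π_1 + 0.35·π_2 + 0.3·π_3
π_2 = 0.2·π_1 + 0.35·π_2 + 0.5·π_3
Solving with the normalization constraint gives π = (0.3341, 0.3476, 0.3183).
So the stationary probability of Critical is 0.3476.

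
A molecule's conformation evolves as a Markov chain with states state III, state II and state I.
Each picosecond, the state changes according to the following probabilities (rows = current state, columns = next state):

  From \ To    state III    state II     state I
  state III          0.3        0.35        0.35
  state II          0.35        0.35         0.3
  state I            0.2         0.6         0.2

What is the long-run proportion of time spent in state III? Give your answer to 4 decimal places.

Let the stationary distribution be π with π = πP and π_1 + π_2 + π_3 = 1.
π_1 = 0.3·π_1 + 0.35·π_2 + 0.2·π_3
π_2 = 0.35·π_1 + 0.35·π_2 + 0.6·π_3
Solving with the normalization constraint gives π = (0.2925, 0.4215, 0.2860).
So the stationary probability of state III is 0.2925.

0.2925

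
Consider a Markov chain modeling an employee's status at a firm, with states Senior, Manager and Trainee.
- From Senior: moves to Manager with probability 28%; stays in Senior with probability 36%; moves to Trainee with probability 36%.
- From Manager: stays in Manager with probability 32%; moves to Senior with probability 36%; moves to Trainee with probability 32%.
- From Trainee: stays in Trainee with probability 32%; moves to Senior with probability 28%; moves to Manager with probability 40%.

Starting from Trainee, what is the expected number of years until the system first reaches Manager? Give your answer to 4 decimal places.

Let t(s) be the expected number of years to first reach Manager from state s, with t(Manager) = 0. Conditioning on the first year:
t(Senior) = 1 + 0.36·t(Senior) + 0.36·t(Trainee)
t(Trainee) = 1 + 0.28·t(Senior) + 0.32·t(Trainee)
Solving: t(Senior) = 3.1100, t(Trainee) = 2.7512.
Expected years from Trainee to Manager: 2.7512.

2.7512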